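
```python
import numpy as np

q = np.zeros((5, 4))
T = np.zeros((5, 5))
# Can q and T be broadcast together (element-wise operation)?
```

No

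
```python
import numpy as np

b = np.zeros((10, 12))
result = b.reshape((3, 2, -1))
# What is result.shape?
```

(3, 2, 20)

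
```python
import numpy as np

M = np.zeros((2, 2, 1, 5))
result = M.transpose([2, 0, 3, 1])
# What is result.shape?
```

(1, 2, 5, 2)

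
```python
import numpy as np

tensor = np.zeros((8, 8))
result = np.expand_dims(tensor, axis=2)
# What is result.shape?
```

(8, 8, 1)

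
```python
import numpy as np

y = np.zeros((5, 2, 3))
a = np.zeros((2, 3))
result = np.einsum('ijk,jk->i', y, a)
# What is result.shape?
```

(5,)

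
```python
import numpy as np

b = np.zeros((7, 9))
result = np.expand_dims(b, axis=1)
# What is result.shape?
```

(7, 1, 9)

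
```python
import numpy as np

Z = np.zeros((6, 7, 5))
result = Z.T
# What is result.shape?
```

(5, 7, 6)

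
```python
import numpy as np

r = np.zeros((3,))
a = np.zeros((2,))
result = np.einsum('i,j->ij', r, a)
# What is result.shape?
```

(3, 2)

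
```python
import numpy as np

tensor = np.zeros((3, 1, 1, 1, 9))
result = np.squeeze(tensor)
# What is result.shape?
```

(3, 9)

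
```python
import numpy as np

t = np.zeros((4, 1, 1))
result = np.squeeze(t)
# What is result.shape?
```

(4,)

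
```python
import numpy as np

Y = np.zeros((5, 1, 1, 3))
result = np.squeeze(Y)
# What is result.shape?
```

(5, 3)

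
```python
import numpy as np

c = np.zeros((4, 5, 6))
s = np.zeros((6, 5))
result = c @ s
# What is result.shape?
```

(4, 5, 5)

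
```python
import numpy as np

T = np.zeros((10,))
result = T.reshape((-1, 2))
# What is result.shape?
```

(5, 2)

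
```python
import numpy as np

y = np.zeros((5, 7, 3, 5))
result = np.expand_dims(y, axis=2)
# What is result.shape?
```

(5, 7, 1, 3, 5)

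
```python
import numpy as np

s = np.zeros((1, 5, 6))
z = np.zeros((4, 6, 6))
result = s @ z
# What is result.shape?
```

(4, 5, 6)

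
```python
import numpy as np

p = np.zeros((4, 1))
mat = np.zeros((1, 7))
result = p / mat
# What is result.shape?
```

(4, 7)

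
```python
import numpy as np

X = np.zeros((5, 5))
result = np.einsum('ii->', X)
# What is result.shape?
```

()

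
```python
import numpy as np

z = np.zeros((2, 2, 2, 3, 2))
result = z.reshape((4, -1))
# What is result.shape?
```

(4, 12)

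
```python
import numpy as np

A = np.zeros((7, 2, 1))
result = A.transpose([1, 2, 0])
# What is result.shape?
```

(2, 1, 7)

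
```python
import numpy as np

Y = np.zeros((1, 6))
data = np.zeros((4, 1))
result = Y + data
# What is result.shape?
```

(4, 6)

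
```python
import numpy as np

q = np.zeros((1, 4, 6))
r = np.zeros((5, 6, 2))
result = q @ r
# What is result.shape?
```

(5, 4, 2)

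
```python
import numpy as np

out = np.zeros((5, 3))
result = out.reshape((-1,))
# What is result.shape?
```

(15,)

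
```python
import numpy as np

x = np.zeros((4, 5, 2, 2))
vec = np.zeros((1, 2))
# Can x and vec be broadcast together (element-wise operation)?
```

Yes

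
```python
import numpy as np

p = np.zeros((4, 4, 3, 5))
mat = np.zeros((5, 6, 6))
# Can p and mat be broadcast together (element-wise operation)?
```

No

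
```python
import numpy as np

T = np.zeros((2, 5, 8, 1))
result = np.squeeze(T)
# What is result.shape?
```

(2, 5, 8)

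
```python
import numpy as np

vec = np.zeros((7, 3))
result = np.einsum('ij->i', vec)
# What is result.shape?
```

(7,)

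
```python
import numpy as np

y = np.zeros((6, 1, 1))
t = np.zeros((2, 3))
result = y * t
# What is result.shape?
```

(6, 2, 3)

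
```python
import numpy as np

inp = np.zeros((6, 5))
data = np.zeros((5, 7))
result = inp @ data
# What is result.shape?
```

(6, 7)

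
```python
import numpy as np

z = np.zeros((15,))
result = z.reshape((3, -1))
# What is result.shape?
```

(3, 5)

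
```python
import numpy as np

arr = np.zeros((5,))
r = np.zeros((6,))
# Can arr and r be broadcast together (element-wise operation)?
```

No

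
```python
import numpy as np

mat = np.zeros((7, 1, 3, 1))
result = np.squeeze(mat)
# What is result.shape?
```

(7, 3)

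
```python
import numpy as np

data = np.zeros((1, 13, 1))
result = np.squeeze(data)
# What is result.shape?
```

(13,)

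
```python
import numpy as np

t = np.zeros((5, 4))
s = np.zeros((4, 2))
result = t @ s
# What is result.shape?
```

(5, 2)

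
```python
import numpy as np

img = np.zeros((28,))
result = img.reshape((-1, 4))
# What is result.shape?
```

(7, 4)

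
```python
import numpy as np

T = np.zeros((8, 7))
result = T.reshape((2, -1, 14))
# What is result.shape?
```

(2, 2, 14)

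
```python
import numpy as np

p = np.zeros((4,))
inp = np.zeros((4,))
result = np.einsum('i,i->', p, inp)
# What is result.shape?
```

()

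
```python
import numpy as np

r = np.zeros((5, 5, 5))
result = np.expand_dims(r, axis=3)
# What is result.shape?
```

(5, 5, 5, 1)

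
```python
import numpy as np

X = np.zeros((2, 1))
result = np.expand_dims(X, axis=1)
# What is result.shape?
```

(2, 1, 1)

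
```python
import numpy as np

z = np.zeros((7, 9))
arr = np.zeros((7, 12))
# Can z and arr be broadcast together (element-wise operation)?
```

No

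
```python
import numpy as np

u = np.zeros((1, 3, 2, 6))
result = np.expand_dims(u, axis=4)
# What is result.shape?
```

(1, 3, 2, 6, 1)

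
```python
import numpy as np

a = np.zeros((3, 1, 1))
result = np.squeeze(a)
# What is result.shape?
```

(3,)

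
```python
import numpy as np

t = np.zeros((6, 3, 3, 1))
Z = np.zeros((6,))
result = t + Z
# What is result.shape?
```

(6, 3, 3, 6)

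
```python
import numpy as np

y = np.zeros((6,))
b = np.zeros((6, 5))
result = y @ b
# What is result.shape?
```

(5,)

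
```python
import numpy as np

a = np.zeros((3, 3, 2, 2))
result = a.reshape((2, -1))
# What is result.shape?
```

(2, 18)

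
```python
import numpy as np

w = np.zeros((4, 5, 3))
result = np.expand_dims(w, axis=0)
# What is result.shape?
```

(1, 4, 5, 3)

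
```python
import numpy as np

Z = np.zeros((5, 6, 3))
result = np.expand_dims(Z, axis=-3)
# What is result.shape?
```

(5, 1, 6, 3)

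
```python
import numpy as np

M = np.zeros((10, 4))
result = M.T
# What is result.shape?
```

(4, 10)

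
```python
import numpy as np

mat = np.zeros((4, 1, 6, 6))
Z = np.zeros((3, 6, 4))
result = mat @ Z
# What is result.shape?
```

(4, 3, 6, 4)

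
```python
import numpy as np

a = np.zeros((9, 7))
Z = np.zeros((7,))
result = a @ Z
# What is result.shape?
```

(9,)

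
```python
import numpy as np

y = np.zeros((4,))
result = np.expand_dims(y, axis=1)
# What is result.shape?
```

(4, 1)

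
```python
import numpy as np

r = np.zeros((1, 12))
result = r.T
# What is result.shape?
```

(12, 1)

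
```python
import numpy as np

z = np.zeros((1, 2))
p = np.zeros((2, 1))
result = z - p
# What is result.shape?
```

(2, 2)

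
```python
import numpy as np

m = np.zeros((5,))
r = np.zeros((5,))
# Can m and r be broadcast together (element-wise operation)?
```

Yes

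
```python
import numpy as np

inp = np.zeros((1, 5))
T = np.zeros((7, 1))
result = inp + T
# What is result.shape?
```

(7, 5)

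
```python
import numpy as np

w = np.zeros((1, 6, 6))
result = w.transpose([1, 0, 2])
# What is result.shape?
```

(6, 1, 6)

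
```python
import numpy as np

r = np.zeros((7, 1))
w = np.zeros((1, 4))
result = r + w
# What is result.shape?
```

(7, 4)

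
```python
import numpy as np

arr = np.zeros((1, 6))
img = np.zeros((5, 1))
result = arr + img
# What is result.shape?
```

(5, 6)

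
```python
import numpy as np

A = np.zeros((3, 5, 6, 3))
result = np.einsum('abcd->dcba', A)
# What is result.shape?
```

(3, 6, 5, 3)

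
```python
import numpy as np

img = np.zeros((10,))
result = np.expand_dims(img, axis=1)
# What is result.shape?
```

(10, 1)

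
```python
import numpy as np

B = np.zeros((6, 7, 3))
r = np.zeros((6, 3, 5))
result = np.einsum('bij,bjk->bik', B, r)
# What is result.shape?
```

(6, 7, 5)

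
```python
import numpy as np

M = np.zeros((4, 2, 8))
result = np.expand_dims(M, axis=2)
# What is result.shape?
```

(4, 2, 1, 8)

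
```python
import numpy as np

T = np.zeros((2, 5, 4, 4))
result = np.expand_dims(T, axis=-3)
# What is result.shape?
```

(2, 5, 1, 4, 4)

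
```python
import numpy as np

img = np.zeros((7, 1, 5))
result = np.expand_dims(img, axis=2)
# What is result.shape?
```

(7, 1, 1, 5)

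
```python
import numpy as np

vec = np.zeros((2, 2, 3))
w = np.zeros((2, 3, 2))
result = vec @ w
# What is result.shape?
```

(2, 2, 2)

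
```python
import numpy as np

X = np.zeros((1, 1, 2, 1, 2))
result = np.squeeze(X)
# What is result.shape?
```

(2, 2)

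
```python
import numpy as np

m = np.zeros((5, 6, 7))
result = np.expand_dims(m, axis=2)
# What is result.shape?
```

(5, 6, 1, 7)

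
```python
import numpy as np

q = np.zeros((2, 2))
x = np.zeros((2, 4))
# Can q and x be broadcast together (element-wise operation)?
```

No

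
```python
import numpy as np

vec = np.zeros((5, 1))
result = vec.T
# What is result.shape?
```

(1, 5)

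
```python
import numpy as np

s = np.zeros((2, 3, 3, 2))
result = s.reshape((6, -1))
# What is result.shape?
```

(6, 6)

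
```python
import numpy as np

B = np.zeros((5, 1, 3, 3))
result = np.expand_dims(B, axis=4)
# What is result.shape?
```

(5, 1, 3, 3, 1)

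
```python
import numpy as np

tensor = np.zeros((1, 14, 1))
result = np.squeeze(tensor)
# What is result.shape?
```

(14,)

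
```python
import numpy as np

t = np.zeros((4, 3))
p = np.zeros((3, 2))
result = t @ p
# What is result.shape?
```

(4, 2)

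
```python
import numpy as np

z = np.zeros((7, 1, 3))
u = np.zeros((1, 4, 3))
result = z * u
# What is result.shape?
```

(7, 4, 3)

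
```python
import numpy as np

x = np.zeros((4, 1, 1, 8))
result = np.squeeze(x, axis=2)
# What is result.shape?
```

(4, 1, 8)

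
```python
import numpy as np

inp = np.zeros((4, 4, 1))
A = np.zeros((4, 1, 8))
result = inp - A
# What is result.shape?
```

(4, 4, 8)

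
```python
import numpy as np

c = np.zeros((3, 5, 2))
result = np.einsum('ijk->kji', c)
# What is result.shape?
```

(2, 5, 3)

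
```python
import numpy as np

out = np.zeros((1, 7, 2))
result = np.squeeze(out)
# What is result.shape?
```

(7, 2)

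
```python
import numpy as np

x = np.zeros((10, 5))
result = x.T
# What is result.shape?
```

(5, 10)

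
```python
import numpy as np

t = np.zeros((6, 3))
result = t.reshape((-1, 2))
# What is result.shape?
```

(9, 2)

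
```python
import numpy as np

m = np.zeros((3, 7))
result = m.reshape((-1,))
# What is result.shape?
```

(21,)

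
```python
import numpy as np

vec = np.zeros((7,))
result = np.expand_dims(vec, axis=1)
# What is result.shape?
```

(7, 1)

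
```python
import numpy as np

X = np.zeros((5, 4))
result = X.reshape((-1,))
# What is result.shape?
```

(20,)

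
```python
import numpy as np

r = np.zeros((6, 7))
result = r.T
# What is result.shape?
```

(7, 6)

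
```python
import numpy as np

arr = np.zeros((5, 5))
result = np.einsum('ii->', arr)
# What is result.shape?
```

()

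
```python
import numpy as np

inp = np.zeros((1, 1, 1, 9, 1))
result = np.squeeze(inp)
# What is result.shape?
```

(9,)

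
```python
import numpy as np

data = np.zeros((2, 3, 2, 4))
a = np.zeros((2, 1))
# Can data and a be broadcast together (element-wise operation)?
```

Yes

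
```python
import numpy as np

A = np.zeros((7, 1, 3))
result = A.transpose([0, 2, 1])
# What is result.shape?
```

(7, 3, 1)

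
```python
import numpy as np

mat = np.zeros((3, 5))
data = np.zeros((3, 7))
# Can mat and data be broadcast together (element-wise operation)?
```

No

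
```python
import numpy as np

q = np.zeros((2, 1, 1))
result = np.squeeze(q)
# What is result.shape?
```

(2,)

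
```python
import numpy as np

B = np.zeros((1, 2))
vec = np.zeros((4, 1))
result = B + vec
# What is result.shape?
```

(4, 2)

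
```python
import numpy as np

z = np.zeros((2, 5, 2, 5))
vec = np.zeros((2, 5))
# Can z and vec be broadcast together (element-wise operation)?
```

Yes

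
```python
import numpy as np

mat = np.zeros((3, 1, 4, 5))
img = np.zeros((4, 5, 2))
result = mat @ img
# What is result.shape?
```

(3, 4, 4, 2)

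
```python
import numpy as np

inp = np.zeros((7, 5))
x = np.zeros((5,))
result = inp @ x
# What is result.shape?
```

(7,)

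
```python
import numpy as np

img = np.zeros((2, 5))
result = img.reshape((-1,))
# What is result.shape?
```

(10,)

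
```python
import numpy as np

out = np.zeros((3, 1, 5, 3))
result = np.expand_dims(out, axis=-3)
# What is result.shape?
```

(3, 1, 1, 5, 3)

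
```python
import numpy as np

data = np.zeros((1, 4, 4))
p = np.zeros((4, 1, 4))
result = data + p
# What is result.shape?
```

(4, 4, 4)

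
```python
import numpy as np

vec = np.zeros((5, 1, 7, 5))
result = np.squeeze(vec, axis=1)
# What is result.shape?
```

(5, 7, 5)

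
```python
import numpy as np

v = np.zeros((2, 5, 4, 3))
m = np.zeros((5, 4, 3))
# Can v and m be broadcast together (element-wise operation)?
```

Yes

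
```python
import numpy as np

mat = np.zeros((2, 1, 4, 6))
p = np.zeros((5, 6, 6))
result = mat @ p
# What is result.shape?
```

(2, 5, 4, 6)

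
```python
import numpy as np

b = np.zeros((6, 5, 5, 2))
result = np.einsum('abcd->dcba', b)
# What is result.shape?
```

(2, 5, 5, 6)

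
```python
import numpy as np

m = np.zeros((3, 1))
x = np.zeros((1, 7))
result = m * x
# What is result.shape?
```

(3, 7)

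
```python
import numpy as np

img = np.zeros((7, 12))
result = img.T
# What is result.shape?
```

(12, 7)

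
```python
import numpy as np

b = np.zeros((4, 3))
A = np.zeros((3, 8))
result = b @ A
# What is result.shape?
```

(4, 8)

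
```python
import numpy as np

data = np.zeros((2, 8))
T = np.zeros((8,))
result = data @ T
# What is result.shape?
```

(2,)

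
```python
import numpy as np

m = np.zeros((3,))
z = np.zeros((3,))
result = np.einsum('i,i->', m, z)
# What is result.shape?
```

()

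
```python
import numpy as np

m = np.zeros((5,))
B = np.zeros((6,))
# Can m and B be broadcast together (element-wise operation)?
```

No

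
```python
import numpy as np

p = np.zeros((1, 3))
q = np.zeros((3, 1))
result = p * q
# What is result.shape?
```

(3, 3)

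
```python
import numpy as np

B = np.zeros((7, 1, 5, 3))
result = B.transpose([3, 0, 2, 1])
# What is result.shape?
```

(3, 7, 5, 1)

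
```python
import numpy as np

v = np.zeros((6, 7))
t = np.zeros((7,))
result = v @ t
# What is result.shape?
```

(6,)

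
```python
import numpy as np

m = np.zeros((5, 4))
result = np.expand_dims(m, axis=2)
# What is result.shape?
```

(5, 4, 1)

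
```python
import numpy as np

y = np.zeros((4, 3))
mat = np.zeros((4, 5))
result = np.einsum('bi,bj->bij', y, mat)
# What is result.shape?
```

(4, 3, 5)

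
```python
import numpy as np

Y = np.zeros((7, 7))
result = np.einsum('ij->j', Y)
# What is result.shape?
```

(7,)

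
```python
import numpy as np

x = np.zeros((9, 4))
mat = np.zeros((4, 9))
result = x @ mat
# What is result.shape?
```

(9, 9)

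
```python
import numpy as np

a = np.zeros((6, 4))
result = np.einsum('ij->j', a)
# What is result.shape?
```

(4,)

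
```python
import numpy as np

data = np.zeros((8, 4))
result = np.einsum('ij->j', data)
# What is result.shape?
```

(4,)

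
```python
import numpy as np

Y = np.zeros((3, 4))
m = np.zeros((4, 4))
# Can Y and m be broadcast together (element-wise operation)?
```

No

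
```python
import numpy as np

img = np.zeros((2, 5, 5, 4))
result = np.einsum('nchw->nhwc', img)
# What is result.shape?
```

(2, 5, 4, 5)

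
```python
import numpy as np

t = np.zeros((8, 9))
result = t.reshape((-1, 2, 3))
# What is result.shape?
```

(12, 2, 3)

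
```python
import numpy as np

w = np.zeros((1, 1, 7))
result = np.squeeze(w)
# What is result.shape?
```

(7,)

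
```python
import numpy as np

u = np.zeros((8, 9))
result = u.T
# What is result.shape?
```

(9, 8)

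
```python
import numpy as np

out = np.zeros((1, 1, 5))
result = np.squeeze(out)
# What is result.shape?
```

(5,)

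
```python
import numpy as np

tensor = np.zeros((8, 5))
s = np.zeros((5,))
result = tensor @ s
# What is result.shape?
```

(8,)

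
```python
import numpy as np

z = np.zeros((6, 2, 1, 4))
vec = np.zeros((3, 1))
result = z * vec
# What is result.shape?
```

(6, 2, 3, 4)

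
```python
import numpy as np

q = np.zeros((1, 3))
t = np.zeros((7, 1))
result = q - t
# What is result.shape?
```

(7, 3)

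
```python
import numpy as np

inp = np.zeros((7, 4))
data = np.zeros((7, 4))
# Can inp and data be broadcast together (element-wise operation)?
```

Yes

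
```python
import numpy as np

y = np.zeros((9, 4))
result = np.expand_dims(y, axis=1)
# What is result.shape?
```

(9, 1, 4)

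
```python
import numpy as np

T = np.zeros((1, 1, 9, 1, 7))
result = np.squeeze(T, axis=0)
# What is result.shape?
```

(1, 9, 1, 7)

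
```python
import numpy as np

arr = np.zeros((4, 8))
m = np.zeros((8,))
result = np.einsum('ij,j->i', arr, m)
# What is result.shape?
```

(4,)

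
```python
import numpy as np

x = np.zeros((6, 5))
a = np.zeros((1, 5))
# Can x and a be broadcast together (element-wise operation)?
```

Yes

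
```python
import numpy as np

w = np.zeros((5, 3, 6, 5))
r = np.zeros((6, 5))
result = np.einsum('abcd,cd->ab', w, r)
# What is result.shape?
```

(5, 3)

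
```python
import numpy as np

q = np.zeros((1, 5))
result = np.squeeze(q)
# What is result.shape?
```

(5,)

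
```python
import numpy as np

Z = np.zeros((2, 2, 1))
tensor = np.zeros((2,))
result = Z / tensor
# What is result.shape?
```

(2, 2, 2)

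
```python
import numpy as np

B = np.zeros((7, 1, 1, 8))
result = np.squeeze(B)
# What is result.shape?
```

(7, 8)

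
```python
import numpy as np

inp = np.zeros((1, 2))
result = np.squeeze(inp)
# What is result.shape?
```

(2,)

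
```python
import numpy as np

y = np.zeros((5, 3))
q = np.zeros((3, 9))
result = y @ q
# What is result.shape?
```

(5, 9)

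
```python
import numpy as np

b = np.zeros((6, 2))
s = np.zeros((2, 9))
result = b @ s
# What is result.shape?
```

(6, 9)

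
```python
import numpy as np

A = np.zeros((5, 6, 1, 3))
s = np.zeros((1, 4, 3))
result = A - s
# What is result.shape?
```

(5, 6, 4, 3)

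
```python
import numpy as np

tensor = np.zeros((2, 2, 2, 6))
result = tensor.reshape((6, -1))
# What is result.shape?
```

(6, 8)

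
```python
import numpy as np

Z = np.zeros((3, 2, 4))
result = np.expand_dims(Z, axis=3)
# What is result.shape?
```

(3, 2, 4, 1)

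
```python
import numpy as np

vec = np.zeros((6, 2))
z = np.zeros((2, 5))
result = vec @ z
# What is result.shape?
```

(6, 5)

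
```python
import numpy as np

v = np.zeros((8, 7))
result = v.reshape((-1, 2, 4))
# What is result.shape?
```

(7, 2, 4)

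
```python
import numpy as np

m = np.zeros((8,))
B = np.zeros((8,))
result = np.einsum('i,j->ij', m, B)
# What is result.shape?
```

(8, 8)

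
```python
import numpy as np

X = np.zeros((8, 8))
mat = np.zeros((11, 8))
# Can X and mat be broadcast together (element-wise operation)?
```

No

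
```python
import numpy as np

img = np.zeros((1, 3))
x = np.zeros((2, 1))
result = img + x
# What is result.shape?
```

(2, 3)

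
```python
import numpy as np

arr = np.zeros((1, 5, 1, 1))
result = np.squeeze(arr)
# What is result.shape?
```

(5,)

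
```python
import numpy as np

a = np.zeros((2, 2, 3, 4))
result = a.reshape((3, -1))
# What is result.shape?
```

(3, 16)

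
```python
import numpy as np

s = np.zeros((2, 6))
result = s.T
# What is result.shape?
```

(6, 2)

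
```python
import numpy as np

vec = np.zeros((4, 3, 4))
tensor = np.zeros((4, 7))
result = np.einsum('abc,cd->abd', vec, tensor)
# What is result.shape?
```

(4, 3, 7)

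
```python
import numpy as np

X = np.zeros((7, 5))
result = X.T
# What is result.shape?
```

(5, 7)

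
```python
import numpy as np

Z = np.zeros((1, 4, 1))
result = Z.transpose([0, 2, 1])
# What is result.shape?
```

(1, 1, 4)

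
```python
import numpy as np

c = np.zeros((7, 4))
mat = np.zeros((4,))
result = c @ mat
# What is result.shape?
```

(7,)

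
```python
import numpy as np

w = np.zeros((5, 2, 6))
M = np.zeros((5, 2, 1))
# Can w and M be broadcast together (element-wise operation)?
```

Yes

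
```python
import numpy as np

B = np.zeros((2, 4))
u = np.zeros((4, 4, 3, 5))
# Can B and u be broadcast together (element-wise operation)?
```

No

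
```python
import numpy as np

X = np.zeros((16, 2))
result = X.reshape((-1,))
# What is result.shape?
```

(32,)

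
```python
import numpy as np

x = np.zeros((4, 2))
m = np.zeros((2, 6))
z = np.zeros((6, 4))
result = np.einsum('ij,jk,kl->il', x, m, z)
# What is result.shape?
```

(4, 4)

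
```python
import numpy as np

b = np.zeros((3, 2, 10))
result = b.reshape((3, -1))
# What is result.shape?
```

(3, 20)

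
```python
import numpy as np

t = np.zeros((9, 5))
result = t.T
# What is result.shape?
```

(5, 9)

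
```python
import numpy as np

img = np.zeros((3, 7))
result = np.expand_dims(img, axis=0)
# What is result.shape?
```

(1, 3, 7)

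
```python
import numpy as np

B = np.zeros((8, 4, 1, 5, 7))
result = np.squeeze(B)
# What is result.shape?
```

(8, 4, 5, 7)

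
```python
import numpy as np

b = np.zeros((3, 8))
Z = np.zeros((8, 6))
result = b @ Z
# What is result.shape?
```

(3, 6)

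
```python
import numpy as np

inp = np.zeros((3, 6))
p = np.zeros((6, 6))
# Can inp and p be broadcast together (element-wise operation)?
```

No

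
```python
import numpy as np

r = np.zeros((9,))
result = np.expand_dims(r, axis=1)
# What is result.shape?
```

(9, 1)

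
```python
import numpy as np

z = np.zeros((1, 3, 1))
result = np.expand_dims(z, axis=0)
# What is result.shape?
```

(1, 1, 3, 1)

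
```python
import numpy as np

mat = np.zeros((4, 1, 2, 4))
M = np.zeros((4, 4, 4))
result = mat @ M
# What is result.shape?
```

(4, 4, 2, 4)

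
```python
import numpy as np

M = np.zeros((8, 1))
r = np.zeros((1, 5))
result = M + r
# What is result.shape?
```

(8, 5)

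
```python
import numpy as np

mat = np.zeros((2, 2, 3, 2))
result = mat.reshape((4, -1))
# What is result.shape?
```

(4, 6)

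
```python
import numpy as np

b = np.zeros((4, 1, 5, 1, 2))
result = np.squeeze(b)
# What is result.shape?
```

(4, 5, 2)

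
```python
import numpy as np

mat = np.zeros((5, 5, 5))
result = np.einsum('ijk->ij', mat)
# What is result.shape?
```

(5, 5)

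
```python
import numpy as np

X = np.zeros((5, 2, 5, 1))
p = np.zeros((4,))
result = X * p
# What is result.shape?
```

(5, 2, 5, 4)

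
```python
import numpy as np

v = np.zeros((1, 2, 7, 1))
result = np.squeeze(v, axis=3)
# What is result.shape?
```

(1, 2, 7)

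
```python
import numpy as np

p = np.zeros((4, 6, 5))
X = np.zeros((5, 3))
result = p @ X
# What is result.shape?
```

(4, 6, 3)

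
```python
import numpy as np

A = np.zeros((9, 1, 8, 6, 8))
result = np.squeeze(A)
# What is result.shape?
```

(9, 8, 6, 8)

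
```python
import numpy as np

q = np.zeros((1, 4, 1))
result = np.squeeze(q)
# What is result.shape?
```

(4,)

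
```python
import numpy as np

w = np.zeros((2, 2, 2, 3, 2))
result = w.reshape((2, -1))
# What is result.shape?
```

(2, 24)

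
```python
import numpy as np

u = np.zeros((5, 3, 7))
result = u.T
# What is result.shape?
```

(7, 3, 5)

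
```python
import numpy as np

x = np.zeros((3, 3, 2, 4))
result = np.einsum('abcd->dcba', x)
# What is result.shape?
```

(4, 2, 3, 3)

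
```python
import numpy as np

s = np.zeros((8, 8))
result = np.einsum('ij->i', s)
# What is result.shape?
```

(8,)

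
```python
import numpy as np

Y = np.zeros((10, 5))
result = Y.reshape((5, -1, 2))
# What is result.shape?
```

(5, 5, 2)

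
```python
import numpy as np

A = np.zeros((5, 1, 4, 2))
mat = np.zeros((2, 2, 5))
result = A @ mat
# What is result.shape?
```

(5, 2, 4, 5)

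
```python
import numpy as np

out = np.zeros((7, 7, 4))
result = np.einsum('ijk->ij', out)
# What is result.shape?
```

(7, 7)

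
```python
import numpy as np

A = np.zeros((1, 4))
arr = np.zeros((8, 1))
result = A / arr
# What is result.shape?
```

(8, 4)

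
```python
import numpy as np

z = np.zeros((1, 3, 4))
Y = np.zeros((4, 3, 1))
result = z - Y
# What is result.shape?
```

(4, 3, 4)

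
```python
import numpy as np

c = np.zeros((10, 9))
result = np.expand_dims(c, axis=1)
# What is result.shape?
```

(10, 1, 9)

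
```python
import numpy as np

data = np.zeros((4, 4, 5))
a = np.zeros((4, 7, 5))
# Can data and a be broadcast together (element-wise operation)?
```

No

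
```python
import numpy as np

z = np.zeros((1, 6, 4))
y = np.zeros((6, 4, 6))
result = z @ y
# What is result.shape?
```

(6, 6, 6)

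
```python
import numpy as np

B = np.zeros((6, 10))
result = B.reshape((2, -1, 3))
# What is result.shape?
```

(2, 10, 3)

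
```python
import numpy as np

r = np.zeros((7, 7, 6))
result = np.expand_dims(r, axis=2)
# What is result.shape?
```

(7, 7, 1, 6)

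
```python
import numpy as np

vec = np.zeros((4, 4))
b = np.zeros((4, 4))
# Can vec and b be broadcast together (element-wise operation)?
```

Yes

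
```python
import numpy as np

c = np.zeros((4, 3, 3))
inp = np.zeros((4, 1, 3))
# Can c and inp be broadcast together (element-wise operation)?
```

Yes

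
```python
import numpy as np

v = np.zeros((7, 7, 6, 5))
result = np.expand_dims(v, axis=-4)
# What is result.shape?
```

(7, 1, 7, 6, 5)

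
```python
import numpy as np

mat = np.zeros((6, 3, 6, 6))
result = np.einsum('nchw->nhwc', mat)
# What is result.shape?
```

(6, 6, 6, 3)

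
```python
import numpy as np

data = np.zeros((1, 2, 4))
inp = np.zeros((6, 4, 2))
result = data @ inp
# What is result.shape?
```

(6, 2, 2)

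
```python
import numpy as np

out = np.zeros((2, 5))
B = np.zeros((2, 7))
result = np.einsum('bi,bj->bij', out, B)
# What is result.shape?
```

(2, 5, 7)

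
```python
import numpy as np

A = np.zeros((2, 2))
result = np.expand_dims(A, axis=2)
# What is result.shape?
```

(2, 2, 1)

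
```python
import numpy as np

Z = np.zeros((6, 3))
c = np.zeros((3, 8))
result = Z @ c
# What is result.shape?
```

(6, 8)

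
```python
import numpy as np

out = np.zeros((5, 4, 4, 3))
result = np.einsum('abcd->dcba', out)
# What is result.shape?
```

(3, 4, 4, 5)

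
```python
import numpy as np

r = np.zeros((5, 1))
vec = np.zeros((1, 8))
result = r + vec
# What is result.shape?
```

(5, 8)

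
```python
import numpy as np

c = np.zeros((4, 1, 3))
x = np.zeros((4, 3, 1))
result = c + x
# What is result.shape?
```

(4, 3, 3)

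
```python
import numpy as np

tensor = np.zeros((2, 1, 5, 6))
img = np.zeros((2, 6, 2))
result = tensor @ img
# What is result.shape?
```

(2, 2, 5, 2)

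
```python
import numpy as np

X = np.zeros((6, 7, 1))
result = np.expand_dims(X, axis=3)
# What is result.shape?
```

(6, 7, 1, 1)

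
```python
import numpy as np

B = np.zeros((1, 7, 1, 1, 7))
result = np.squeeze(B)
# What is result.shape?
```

(7, 7)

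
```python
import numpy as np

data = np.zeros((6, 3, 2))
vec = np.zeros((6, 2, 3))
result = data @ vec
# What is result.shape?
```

(6, 3, 3)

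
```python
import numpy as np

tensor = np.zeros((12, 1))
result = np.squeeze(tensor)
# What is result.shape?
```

(12,)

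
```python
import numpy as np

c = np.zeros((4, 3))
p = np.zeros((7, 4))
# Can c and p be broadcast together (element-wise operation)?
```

No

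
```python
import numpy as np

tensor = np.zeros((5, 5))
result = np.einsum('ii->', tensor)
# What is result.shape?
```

()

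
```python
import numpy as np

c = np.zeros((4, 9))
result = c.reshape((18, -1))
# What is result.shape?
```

(18, 2)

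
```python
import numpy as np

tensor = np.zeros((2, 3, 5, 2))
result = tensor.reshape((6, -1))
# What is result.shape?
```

(6, 10)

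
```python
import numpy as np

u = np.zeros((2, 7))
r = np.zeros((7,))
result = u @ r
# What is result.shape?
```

(2,)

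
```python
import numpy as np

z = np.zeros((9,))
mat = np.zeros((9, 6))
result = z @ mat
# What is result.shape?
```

(6,)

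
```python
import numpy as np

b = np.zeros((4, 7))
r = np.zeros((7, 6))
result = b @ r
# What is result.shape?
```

(4, 6)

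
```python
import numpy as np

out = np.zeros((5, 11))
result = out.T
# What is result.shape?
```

(11, 5)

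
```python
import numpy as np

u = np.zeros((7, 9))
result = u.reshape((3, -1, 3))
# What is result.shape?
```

(3, 7, 3)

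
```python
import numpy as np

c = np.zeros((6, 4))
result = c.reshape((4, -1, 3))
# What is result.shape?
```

(4, 2, 3)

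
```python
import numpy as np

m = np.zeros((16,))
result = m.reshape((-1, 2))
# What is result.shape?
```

(8, 2)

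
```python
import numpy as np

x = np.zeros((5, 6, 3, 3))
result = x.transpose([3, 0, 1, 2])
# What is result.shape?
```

(3, 5, 6, 3)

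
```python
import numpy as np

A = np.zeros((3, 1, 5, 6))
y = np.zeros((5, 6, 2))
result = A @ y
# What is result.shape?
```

(3, 5, 5, 2)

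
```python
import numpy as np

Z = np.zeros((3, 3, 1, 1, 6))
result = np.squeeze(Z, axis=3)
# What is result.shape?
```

(3, 3, 1, 6)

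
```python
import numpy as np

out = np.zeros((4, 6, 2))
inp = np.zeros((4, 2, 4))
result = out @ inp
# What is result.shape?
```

(4, 6, 4)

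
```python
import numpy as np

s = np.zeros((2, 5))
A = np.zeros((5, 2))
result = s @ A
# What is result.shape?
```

(2, 2)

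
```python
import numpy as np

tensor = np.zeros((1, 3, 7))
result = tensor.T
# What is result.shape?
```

(7, 3, 1)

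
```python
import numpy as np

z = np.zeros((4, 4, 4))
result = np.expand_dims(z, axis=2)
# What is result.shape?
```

(4, 4, 1, 4)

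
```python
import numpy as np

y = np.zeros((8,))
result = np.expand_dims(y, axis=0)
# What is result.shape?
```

(1, 8)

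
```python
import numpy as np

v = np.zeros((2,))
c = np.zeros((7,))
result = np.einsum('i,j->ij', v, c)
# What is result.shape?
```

(2, 7)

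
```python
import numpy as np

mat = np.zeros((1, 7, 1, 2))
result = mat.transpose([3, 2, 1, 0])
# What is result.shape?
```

(2, 1, 7, 1)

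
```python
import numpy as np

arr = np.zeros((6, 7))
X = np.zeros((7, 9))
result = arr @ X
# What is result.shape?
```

(6, 9)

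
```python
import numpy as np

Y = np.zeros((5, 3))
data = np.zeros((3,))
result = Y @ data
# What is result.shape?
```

(5,)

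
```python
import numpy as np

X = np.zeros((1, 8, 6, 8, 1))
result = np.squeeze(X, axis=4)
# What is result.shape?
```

(1, 8, 6, 8)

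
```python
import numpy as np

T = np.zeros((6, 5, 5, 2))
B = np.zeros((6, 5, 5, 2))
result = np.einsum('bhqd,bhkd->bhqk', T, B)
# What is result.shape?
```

(6, 5, 5, 5)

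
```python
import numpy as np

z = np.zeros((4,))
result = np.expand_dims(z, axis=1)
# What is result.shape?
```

(4, 1)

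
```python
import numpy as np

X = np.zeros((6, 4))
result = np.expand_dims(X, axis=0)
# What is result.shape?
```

(1, 6, 4)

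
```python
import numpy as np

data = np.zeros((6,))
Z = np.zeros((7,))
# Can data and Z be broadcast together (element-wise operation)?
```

No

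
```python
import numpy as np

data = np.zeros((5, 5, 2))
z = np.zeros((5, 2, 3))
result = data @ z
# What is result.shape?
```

(5, 5, 3)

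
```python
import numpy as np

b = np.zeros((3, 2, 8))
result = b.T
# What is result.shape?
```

(8, 2, 3)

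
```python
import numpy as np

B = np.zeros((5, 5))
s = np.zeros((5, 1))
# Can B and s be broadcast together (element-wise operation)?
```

Yes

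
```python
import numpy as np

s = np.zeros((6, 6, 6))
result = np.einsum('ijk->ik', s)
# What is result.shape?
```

(6, 6)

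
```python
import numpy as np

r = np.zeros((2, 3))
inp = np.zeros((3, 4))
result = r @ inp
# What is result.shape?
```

(2, 4)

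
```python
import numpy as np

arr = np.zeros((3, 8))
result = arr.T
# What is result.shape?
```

(8, 3)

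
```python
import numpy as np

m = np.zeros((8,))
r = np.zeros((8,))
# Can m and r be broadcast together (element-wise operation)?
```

Yes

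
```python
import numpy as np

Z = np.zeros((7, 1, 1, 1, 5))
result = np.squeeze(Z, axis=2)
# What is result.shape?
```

(7, 1, 1, 5)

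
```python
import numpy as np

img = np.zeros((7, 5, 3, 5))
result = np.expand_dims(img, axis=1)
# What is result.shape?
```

(7, 1, 5, 3, 5)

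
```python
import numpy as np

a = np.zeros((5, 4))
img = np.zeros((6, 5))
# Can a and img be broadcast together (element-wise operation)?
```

No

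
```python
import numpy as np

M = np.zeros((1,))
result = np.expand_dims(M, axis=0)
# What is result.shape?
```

(1, 1)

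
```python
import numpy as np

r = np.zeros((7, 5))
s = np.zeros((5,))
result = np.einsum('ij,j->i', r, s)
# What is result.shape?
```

(7,)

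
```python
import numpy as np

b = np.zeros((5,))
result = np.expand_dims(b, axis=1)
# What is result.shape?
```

(5, 1)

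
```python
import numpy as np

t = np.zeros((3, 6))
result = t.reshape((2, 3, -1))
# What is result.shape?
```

(2, 3, 3)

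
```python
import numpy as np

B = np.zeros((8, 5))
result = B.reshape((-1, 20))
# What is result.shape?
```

(2, 20)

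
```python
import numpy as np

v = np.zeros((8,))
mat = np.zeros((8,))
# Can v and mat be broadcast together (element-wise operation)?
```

Yes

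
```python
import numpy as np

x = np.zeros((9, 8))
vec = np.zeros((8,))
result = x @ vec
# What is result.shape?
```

(9,)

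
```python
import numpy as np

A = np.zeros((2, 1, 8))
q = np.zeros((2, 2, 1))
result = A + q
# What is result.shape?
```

(2, 2, 8)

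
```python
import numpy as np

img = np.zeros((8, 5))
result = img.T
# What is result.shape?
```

(5, 8)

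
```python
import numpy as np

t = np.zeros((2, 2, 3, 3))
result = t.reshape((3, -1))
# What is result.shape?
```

(3, 12)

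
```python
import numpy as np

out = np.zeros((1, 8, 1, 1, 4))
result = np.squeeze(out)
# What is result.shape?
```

(8, 4)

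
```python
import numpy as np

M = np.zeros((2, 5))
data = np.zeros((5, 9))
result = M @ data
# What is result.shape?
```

(2, 9)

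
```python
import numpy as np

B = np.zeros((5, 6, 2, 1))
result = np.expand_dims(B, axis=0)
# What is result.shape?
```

(1, 5, 6, 2, 1)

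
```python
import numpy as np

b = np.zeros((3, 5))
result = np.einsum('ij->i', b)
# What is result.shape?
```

(3,)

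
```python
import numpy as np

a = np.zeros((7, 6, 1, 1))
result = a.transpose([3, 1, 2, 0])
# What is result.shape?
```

(1, 6, 1, 7)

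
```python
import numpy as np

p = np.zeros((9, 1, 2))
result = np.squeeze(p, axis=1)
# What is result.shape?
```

(9, 2)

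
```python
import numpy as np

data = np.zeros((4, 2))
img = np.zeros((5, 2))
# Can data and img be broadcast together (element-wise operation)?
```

No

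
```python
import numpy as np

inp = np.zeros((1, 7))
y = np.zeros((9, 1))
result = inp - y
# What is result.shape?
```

(9, 7)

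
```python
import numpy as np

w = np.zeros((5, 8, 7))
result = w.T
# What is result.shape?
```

(7, 8, 5)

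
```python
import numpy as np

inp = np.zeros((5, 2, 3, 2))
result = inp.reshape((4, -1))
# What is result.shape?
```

(4, 15)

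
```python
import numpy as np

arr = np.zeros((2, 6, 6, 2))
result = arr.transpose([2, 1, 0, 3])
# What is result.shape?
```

(6, 6, 2, 2)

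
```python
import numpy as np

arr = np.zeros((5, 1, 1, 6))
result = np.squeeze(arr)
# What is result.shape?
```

(5, 6)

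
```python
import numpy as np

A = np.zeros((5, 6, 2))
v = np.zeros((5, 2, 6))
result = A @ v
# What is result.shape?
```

(5, 6, 6)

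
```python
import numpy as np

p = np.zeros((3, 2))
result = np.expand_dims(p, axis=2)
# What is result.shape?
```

(3, 2, 1)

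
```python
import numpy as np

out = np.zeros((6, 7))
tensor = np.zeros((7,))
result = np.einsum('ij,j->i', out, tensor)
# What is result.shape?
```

(6,)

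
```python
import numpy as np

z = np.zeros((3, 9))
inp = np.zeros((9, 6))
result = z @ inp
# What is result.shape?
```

(3, 6)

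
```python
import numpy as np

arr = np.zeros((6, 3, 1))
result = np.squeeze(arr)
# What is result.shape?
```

(6, 3)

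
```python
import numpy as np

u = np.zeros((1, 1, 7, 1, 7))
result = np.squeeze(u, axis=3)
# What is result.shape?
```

(1, 1, 7, 7)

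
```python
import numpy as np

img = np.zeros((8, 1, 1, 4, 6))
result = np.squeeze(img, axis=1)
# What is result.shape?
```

(8, 1, 4, 6)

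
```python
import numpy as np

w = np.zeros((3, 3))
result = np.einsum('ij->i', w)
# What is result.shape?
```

(3,)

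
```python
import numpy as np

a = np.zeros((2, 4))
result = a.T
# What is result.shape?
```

(4, 2)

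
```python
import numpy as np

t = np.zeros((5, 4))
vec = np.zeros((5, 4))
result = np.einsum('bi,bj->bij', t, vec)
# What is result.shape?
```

(5, 4, 4)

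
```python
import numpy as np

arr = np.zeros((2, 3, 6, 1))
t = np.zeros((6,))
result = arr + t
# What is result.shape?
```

(2, 3, 6, 6)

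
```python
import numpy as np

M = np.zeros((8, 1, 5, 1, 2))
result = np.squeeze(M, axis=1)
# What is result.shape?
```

(8, 5, 1, 2)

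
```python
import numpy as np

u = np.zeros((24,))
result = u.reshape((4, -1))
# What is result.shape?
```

(4, 6)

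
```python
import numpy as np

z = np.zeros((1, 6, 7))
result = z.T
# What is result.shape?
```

(7, 6, 1)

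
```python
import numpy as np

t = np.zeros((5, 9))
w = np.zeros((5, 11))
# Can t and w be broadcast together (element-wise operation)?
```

No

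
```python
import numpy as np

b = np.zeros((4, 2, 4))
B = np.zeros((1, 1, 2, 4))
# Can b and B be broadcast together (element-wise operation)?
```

Yes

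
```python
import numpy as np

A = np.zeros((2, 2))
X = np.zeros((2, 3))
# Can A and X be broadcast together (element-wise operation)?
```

No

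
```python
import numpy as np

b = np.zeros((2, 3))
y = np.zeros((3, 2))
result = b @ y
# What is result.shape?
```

(2, 2)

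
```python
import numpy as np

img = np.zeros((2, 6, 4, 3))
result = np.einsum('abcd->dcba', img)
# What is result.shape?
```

(3, 4, 6, 2)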